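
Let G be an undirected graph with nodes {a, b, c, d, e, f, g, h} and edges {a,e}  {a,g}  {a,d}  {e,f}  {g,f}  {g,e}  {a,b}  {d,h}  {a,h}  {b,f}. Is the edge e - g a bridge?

No

After removing e - g, the path e-a-g still connects them, so the edge is not a bridge.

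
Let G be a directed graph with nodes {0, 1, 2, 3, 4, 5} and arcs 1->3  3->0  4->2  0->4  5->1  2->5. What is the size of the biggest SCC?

6

{0, 1, 2, 3, 4, 5} are all mutually reachable — one SCC of size 6.
The largest has 6 vertices.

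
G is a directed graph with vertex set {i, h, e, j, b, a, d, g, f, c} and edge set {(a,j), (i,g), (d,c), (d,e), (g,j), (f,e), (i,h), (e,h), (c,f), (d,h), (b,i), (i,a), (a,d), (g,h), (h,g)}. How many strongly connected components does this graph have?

{g, h} are all mutually reachable — one SCC of size 2.
{j} is an SCC by itself.
{d} is an SCC by itself.
{i} is an SCC by itself.
{c} is an SCC by itself.
(and 4 more singleton SCCs)
That gives 9 strongly connected components.

9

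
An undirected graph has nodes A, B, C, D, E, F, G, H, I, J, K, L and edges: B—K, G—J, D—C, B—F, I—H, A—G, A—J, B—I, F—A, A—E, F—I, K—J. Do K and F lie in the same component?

From K we can reach A, B, E, F, G, H, I, J, K, which includes F.

Yes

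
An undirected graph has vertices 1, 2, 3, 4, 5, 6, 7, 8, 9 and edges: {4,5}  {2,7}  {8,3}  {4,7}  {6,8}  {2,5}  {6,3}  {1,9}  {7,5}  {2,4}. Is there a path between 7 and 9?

No

The component containing 7 is {2, 4, 5, 7}, and 9 is not in it.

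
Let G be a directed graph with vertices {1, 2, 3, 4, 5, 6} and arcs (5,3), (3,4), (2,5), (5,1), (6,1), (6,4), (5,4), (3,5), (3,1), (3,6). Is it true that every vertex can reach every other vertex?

No

There is no directed path from 4 to 6, so the graph is not strongly connected.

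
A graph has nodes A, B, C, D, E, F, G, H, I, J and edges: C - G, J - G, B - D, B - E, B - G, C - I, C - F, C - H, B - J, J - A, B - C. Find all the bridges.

A-J, B-D, B-E, C-F, C-H, C-I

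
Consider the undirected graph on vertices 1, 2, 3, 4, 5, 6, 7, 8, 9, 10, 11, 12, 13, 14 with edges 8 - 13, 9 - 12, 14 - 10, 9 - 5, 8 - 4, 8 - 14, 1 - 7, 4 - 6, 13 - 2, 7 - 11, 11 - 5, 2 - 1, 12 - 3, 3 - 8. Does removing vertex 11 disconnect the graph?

Deleting 11 leaves 1 component (was 1) (its neighbors 5, 7 remain connected to each other), so 11 is not a cut vertex.

No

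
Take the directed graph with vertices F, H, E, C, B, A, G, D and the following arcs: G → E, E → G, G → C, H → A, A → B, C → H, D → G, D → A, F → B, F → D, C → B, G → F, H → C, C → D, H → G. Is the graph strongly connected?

There is no directed path from B to H, so the graph is not strongly connected.

No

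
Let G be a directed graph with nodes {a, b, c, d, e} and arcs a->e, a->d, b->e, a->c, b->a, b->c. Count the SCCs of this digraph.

{e} is an SCC by itself.
{c} is an SCC by itself.
{b} is an SCC by itself.
{d} is an SCC by itself.
{a} is an SCC by itself.
That gives 5 strongly connected components.

5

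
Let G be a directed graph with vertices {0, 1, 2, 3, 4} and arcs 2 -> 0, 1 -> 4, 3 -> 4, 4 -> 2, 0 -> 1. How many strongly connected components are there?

{0, 1, 2, 4} are all mutually reachable — one SCC of size 4.
{3} is an SCC by itself.
That gives 2 strongly connected components.

2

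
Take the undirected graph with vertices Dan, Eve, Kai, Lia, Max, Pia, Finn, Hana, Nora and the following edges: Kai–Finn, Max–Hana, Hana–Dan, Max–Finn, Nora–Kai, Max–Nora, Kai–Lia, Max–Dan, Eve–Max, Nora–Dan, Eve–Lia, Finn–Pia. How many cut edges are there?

The edges on the cycle Eve-Max-Nora-Kai-Lia-Eve are not bridges since each lies on that cycle.
But removing Pia–Finn disconnects Pia from Finn — this is a bridge.

1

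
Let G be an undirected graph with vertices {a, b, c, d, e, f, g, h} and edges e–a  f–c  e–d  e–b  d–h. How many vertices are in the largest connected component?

g is isolated — a component by itself.
Starting from c we can reach c, f. That is one component of size 2.
Starting from a we can reach a, b, d, e, h. That is one component of size 5.
The largest has 5 vertices.

5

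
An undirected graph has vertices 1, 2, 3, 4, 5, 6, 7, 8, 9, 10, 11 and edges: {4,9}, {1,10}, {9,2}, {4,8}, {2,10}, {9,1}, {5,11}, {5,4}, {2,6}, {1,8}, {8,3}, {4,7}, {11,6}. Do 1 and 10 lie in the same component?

Yes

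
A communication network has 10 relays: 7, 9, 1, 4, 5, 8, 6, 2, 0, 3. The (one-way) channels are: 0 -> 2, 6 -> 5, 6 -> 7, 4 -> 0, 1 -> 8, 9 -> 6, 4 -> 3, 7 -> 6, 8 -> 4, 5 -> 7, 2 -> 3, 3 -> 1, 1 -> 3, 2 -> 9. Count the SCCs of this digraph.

3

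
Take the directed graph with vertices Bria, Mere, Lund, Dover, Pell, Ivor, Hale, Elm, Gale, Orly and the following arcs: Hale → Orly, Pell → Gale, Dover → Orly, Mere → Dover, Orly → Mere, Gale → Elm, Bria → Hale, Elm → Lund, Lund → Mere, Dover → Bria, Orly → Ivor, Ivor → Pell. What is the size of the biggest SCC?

{Elm, Bria, Gale, Hale, Ivor, Lund, Mere, Orly, Pell, Dover} are all mutually reachable — one SCC of size 10.
The largest has 10 vertices.

10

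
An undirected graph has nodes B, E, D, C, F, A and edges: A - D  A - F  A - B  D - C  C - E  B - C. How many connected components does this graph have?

1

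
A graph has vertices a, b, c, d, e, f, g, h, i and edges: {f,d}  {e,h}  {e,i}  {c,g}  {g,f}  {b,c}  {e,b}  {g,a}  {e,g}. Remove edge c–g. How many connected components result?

c and g are still connected via c-b-e-g, so the component count stays at 1.

1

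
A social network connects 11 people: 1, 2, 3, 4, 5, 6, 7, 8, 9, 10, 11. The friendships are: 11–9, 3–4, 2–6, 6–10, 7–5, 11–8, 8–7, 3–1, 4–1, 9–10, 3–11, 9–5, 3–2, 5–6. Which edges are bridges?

The edges on the cycle 3-4-1-3 are not bridges since each lies on that cycle.
Every edge lies on some cycle, so there are no bridges.

none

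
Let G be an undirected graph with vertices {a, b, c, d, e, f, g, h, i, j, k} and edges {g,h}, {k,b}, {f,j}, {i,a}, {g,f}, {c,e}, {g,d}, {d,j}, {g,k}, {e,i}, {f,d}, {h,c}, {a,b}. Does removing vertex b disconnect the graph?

No

Deleting b leaves 1 component (was 1) (its neighbors a, k remain connected to each other), so b is not a cut vertex.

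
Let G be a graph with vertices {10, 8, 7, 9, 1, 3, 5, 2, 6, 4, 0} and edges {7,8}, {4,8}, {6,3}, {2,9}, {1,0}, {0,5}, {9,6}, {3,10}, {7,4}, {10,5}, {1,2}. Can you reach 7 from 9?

The component containing 9 is {0, 1, 2, 3, 5, 6, 9, 10}, and 7 is not in it.

No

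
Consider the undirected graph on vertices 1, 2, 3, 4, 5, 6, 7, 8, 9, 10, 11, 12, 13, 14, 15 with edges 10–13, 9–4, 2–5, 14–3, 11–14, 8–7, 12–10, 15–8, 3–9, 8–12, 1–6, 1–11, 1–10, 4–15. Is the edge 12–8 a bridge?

No

After removing 12–8, the path 12-10-1-11-14-3-9-4-15-8 still connects them, so the edge is not a bridge.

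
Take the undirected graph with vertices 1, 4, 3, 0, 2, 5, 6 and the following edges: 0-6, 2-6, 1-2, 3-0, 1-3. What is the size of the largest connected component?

5

5 is isolated — a component by itself.
4 is isolated — a component by itself.
Starting from 0 we can reach 0, 1, 2, 3, 6. That is one component of size 5.
The largest has 5 vertices.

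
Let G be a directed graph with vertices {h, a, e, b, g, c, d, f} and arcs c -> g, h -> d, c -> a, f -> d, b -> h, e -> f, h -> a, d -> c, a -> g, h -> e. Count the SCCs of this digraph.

8

{h} is an SCC by itself.
{e} is an SCC by itself.
{g} is an SCC by itself.
{f} is an SCC by itself.
{b} is an SCC by itself.
(and 3 more singleton SCCs)
That gives 8 strongly connected components.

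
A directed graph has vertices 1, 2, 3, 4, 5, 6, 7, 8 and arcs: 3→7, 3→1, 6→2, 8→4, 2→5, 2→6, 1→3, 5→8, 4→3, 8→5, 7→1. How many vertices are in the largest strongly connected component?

{1, 3, 7} are all mutually reachable — one SCC of size 3.
{2, 6} are all mutually reachable — one SCC of size 2.
{5, 8} are all mutually reachable — one SCC of size 2.
{4} is an SCC by itself.
The largest has 3 vertices.

3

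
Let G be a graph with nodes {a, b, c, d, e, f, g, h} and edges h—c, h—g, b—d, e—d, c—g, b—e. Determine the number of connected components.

f is isolated — a component by itself.
a is isolated — a component by itself.
Starting from c we can reach c, g, h. That is one component of size 3.
Starting from b we can reach b, d, e. That is one component of size 3.
Total: 4 components.

4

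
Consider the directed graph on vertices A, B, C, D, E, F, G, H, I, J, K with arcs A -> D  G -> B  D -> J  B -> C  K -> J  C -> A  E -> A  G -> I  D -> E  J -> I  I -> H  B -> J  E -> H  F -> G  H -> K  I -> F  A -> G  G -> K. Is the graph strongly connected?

From I we can reach every vertex (A, B, C, D, E, F, G, H, I, J, K), and every vertex can reach I (A, B, C, D, E, F, G, H, I, J, K). So the whole graph is one strongly connected component.

Yes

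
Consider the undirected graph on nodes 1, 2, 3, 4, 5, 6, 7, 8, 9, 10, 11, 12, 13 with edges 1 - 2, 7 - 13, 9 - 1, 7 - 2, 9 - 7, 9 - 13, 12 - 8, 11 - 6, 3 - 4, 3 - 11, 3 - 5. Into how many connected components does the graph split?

4

10 is isolated — a component by itself.
Starting from 8 we can reach 8, 12. That is one component of size 2.
Starting from 3 we can reach 3, 4, 5, 6, 11. That is one component of size 5.
Starting from 1 we can reach 1, 2, 7, 9, 13. That is one component of size 5.
Total: 4 components.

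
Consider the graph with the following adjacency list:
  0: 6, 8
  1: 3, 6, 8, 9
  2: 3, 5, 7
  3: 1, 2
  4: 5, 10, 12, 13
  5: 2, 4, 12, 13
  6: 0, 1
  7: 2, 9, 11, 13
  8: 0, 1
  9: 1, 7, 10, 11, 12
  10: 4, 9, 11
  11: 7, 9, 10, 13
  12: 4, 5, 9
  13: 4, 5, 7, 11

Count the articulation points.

1

Removing 1 increases the component count from 1 to 2, so 1 is a cut vertex.
By contrast removing 6 leaves 1 component; it is not a cut vertex. No other vertex is a cut vertex either.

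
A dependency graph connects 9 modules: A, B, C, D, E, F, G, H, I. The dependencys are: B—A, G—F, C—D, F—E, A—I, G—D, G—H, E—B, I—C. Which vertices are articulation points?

Removing G increases the component count from 1 to 2, so G is a cut vertex.
By contrast removing E leaves 1 component; it is not a cut vertex. No other vertex is a cut vertex either.

G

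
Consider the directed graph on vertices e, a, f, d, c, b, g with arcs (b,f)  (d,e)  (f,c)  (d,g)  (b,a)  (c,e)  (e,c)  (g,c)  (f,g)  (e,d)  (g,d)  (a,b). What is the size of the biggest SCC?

4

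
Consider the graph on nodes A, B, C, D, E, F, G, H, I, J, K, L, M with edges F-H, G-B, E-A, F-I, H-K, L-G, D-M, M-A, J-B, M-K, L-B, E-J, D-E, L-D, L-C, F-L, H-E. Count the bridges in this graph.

2

The edges on the cycle F-L-D-M-A-E-H-F are not bridges since each lies on that cycle.
But removing L-C disconnects L from C; removing F-I disconnects F from I — these are bridges.
That makes 2 bridges.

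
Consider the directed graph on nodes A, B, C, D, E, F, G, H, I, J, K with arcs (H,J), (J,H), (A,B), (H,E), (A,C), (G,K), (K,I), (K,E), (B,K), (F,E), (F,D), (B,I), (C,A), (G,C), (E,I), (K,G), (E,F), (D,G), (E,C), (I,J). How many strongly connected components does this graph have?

1

{A, B, C, D, E, F, G, H, I, J, K} are all mutually reachable — one SCC of size 11.
That gives 1 strongly connected component.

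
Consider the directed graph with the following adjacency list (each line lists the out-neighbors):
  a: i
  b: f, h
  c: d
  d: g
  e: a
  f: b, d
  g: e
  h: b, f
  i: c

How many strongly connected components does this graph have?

{a, c, d, e, g, i} are all mutually reachable — one SCC of size 6.
{b, f, h} are all mutually reachable — one SCC of size 3.
That gives 2 strongly connected components.

2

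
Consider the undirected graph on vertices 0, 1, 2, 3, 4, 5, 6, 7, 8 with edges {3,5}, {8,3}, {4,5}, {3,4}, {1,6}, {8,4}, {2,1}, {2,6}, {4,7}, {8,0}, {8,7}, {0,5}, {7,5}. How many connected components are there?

Starting from 1 we can reach 1, 2, 6. That is one component of size 3.
Starting from 0 we can reach 0, 3, 4, 5, 7, 8. That is one component of size 6.
Total: 2 components.

2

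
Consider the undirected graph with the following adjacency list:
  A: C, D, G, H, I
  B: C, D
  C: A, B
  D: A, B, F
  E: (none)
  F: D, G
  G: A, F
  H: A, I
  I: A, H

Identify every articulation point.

Removing A increases the component count from 2 to 3, so A is a cut vertex.
By contrast removing H leaves 2 components; it is not a cut vertex. No other vertex is a cut vertex either.

A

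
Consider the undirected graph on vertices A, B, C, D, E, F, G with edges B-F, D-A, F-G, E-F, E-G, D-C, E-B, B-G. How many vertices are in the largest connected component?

4

Starting from A we can reach A, C, D. That is one component of size 3.
Starting from B we can reach B, E, F, G. That is one component of size 4.
The largest has 4 vertices.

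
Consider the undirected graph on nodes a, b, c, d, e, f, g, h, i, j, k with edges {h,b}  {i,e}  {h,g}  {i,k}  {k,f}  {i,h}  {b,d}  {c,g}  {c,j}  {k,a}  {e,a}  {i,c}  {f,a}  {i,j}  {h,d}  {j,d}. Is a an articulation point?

Deleting a leaves 1 component (was 1) (its neighbors e, f, k remain connected to each other), so a is not a cut vertex.

No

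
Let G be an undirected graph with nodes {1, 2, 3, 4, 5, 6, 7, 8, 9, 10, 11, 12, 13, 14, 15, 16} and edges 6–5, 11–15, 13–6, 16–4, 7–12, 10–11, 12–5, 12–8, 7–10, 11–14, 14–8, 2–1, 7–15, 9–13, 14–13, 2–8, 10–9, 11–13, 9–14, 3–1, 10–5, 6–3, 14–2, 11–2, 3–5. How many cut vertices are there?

Removing 5, for instance, still leaves 2 components. No single vertex removal increases the component count — the graph has no articulation points.

0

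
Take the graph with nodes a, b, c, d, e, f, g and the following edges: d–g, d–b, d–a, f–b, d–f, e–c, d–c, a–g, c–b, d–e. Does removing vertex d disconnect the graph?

Yes

Deleting d raises the number of components from 1 to 2, so d is a cut vertex.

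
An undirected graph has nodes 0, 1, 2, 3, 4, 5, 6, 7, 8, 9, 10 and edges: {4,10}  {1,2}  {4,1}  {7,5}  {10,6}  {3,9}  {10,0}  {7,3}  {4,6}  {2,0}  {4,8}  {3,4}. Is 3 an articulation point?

Deleting 3 raises the number of components from 1 to 3, so 3 is a cut vertex.

Yes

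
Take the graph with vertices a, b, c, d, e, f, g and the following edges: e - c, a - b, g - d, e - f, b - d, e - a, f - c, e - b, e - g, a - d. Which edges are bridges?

The edges on the cycle e-f-c-e are not bridges since each lies on that cycle.
Every edge lies on some cycle, so there are no bridges.

none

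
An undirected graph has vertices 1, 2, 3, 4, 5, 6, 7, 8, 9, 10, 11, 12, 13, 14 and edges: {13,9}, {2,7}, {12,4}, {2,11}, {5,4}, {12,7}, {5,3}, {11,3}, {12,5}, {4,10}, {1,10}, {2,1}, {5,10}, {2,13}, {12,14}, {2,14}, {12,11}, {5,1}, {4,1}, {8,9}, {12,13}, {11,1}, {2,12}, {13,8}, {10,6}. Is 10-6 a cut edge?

Yes

Removing 10-6 leaves no path between 10 and 6: the component count goes from 1 to 2. So it is a bridge.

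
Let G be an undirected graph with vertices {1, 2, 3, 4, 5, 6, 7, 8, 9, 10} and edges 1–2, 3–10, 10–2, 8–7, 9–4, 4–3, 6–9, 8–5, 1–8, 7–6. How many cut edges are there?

The edges on the cycle 1-8-7-6-9-4-3-10-2-1 are not bridges since each lies on that cycle.
But removing 8–5 disconnects 8 from 5 — this is a bridge.

1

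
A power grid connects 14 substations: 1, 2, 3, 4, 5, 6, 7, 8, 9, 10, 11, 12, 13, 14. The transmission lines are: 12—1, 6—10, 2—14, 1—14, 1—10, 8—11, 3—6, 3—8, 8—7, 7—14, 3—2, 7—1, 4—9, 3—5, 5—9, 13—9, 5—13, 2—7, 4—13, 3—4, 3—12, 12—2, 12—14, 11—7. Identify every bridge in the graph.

none

The edges on the cycle 8-11-7-8 are not bridges since each lies on that cycle.
Every edge lies on some cycle, so there are no bridges.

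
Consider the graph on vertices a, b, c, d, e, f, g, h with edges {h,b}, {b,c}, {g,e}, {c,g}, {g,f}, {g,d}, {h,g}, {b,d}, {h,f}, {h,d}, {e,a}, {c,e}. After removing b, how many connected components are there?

1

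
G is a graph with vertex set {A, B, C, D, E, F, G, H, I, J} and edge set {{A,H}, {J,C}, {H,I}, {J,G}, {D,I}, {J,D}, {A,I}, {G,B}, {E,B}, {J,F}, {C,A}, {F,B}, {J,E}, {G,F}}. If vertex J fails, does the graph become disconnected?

Deleting J raises the number of components from 1 to 2, so J is a cut vertex.

Yes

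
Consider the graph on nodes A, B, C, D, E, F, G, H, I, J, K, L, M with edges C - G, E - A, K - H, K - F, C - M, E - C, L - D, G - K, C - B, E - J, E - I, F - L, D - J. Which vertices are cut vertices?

C, E, K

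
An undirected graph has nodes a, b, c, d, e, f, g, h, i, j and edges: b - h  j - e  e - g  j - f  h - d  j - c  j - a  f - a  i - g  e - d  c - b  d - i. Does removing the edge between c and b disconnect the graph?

No

After removing c - b, the path c-j-e-d-h-b still connects them, so the edge is not a bridge.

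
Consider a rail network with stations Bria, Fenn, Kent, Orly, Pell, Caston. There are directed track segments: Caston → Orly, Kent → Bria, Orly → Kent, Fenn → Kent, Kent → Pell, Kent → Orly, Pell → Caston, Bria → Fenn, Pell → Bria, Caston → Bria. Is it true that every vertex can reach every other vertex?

Yes

From Pell we can reach every vertex (Bria, Fenn, Kent, Orly, Pell, Caston), and every vertex can reach Pell (Bria, Fenn, Kent, Orly, Pell, Caston). So the whole graph is one strongly connected component.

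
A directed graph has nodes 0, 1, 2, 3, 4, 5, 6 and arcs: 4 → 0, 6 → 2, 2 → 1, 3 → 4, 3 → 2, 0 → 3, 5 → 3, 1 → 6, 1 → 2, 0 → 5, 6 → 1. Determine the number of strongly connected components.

2

{0, 3, 4, 5} are all mutually reachable — one SCC of size 4.
{1, 2, 6} are all mutually reachable — one SCC of size 3.
That gives 2 strongly connected components.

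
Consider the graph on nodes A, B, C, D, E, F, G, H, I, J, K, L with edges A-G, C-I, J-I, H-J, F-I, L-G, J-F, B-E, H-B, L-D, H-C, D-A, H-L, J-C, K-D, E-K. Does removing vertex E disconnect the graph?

Deleting E leaves 1 component (was 1) (its neighbors B, K remain connected to each other), so E is not a cut vertex.

No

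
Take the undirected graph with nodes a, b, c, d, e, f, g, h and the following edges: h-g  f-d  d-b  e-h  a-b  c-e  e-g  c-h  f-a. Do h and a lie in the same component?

No

The component containing h is {c, e, g, h}, and a is not in it.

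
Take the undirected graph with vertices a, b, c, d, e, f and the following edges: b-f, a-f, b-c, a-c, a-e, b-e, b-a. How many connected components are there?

d is isolated — a component by itself.
Starting from a we can reach a, b, c, e, f. That is one component of size 5.
Total: 2 components.

2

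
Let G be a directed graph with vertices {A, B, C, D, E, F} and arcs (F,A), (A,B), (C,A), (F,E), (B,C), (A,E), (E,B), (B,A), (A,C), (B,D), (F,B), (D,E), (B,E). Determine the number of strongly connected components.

2

{A, B, C, D, E} are all mutually reachable — one SCC of size 5.
{F} is an SCC by itself.
That gives 2 strongly connected components.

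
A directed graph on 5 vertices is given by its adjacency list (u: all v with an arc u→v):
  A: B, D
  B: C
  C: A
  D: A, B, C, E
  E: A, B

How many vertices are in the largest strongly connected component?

{A, B, C, D, E} are all mutually reachable — one SCC of size 5.
The largest has 5 vertices.

5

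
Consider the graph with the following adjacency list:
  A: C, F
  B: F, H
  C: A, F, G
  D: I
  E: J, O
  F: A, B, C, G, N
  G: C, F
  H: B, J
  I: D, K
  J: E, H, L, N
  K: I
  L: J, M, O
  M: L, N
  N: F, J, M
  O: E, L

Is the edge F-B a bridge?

After removing F-B, the path F-N-J-H-B still connects them, so the edge is not a bridge.

No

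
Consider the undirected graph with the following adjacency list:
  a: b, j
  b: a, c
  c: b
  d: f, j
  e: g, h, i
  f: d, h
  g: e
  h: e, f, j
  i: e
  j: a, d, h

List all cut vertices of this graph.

a, b, e, h, j

Removing a increases the component count from 1 to 2, so a is a cut vertex.
Removing b increases the component count from 1 to 2, so b is a cut vertex.
Removing e increases the component count from 1 to 3, so e is a cut vertex.
Likewise h, j are cut vertices.
By contrast removing g leaves 1 component; it is not a cut vertex. No other vertex is a cut vertex either.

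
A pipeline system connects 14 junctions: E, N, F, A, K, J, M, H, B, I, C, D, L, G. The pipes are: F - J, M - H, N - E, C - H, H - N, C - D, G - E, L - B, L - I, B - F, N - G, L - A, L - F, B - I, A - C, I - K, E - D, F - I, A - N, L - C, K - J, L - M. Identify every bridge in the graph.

none

The edges on the cycle N-G-E-N are not bridges since each lies on that cycle.
Every edge lies on some cycle, so there are no bridges.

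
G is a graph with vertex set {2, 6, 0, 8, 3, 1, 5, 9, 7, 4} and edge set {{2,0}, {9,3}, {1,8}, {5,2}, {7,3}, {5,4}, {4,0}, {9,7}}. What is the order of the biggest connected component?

6 is isolated — a component by itself.
Starting from 1 we can reach 1, 8. That is one component of size 2.
Starting from 3 we can reach 3, 7, 9. That is one component of size 3.
Starting from 0 we can reach 0, 2, 4, 5. That is one component of size 4.
The largest has 4 vertices.

4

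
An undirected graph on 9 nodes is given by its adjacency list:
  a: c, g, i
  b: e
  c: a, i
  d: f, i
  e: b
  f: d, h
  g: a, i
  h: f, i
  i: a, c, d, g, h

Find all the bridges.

b-e

The edges on the cycle i-h-f-d-i are not bridges since each lies on that cycle.
But removing e-b disconnects e from b — this is a bridge.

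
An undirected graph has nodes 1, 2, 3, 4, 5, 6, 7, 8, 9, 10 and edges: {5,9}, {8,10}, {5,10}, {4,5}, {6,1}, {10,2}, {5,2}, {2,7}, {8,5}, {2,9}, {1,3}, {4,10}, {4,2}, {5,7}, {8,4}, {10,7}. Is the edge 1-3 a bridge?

Yes

Removing 1-3 leaves no path between 1 and 3: the component count goes from 2 to 3. So it is a bridge.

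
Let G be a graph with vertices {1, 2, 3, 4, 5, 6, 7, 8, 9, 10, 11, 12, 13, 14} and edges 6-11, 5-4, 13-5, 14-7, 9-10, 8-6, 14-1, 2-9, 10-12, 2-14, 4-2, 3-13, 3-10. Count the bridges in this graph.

6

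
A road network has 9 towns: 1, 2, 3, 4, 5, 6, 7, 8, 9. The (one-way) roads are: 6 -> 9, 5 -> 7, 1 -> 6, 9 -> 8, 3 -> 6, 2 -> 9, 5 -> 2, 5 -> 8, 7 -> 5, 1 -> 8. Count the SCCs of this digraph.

8

{5, 7} are all mutually reachable — one SCC of size 2.
{9} is an SCC by itself.
{3} is an SCC by itself.
{8} is an SCC by itself.
{1} is an SCC by itself.
(and 3 more singleton SCCs)
That gives 8 strongly connected components.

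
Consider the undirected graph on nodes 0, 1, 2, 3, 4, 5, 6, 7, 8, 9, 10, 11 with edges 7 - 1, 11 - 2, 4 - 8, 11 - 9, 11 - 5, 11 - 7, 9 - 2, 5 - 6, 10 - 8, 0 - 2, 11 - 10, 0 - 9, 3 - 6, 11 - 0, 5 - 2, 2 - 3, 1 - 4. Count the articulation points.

1

Removing 11 increases the component count from 1 to 2, so 11 is a cut vertex.
By contrast removing 3 leaves 1 component; it is not a cut vertex. No other vertex is a cut vertex either.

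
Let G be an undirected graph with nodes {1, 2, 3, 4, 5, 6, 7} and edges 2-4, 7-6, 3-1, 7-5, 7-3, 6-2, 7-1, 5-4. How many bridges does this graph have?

0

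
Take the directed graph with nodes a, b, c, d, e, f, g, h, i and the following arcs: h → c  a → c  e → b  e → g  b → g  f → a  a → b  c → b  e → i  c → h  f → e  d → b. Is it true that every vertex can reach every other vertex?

There is no directed path from h to d, so the graph is not strongly connected.

No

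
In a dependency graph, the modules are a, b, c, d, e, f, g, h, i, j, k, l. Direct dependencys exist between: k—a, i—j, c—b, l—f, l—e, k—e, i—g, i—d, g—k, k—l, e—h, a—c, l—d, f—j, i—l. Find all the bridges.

The edges on the cycle i-g-k-e-l-i are not bridges since each lies on that cycle.
But removing k—a disconnects k from a; removing c—a disconnects c from a; removing c—b disconnects c from b; removing h—e disconnects h from e — these are bridges.

a-c, a-k, b-c, e-h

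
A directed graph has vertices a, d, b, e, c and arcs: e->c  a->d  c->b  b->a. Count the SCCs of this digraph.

{d} is an SCC by itself.
{b} is an SCC by itself.
{c} is an SCC by itself.
{e} is an SCC by itself.
{a} is an SCC by itself.
That gives 5 strongly connected components.

5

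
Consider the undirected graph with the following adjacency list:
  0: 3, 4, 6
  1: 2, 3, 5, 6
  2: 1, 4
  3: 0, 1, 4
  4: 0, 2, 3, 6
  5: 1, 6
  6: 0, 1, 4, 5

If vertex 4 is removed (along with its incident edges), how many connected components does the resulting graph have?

With 4 gone, the remaining components are: {0, 1, 2, 3, 5, 6}.
That is 1 component.

1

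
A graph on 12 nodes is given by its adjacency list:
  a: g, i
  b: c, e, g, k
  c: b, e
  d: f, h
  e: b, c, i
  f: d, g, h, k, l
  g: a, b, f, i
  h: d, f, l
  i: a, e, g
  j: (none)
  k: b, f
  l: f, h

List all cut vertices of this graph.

Removing f increases the component count from 2 to 3, so f is a cut vertex.
By contrast removing g leaves 2 components; it is not a cut vertex. No other vertex is a cut vertex either.

f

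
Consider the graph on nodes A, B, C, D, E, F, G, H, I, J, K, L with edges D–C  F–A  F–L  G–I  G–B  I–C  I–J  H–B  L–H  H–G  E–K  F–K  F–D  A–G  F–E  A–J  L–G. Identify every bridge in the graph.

none

The edges on the cycle F-E-K-F are not bridges since each lies on that cycle.
Every edge lies on some cycle, so there are no bridges.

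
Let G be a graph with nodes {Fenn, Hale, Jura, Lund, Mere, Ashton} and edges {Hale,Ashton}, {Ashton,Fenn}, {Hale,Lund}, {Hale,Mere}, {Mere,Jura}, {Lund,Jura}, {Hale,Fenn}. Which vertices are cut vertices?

Hale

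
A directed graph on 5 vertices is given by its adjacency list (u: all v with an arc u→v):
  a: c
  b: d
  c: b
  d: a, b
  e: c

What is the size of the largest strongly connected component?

4

{a, b, c, d} are all mutually reachable — one SCC of size 4.
{e} is an SCC by itself.
The largest has 4 vertices.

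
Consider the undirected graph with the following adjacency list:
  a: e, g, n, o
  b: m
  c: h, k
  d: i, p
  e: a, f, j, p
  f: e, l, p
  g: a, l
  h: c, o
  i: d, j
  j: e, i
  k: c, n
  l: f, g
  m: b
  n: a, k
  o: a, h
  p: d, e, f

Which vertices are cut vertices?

a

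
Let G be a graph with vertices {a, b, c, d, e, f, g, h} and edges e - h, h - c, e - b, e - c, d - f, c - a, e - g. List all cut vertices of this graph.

Removing c increases the component count from 2 to 3, so c is a cut vertex.
Removing e increases the component count from 2 to 4, so e is a cut vertex.
By contrast removing a leaves 2 components; it is not a cut vertex. No other vertex is a cut vertex either.

c, e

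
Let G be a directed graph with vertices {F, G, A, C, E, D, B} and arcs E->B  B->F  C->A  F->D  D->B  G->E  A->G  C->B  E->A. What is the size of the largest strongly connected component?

3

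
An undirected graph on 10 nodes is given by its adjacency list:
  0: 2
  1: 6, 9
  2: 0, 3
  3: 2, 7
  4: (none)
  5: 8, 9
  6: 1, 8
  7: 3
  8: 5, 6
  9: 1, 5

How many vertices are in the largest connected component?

5

4 is isolated — a component by itself.
Starting from 0 we can reach 0, 2, 3, 7. That is one component of size 4.
Starting from 1 we can reach 1, 5, 6, 8, 9. That is one component of size 5.
The largest has 5 vertices.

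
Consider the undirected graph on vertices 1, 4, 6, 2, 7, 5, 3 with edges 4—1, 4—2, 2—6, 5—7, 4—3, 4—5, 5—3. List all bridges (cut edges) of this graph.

The edges on the cycle 4-5-3-4 are not bridges since each lies on that cycle.
But removing 5—7 disconnects 5 from 7; removing 4—1 disconnects 4 from 1; removing 2—6 disconnects 2 from 6; removing 4—2 disconnects 4 from 2 — these are bridges.

1-4, 2-4, 2-6, 5-7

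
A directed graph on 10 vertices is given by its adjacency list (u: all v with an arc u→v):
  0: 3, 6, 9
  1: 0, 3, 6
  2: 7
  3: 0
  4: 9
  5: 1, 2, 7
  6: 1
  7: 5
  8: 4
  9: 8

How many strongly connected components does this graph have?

3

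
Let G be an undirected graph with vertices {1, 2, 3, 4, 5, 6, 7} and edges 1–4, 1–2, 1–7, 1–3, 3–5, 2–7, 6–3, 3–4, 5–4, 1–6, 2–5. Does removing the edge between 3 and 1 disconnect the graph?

After removing 3–1, the path 3-6-1 still connects them, so the edge is not a bridge.

No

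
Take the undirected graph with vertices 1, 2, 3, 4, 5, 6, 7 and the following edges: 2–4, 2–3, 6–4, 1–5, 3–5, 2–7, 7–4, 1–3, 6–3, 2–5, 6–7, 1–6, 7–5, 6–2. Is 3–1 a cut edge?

No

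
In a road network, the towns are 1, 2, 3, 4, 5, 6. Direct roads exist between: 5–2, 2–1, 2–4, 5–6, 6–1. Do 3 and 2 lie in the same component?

No

The component containing 3 is {3}, and 2 is not in it.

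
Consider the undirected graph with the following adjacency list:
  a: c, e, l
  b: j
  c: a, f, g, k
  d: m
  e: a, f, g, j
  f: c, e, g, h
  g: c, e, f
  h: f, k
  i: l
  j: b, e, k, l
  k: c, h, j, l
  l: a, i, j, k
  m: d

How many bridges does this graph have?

3

The edges on the cycle f-c-a-l-j-e-f are not bridges since each lies on that cycle.
But removing i-l disconnects i from l; removing d-m disconnects d from m; removing j-b disconnects j from b — these are bridges.
That makes 3 bridges.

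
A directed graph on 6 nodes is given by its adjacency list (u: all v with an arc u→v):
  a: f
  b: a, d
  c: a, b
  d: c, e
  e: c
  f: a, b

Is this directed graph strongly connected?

From d we can reach every vertex (a, b, c, d, e, f), and every vertex can reach d (a, b, c, d, e, f). So the whole graph is one strongly connected component.

Yes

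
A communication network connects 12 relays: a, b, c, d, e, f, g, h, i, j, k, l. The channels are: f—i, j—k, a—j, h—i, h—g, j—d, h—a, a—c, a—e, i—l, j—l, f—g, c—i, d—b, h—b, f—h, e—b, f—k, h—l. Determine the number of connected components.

Starting from a we can reach a, b, c, d, e, f, g, h, i, j, k, l. That is one component of size 12.
Total: 1 component.

1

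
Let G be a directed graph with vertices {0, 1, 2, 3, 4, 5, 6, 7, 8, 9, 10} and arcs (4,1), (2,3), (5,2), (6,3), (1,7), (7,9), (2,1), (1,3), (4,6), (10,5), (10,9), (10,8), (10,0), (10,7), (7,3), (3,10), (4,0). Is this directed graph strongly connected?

No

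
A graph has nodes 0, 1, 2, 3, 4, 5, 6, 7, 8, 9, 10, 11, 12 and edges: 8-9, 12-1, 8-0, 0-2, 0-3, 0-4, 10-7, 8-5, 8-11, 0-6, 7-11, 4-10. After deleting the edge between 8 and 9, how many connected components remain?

3

Before removal there are 2 components.
8-9 is a bridge — removing it separates 8's side from 9's side.
After removal: 3 components.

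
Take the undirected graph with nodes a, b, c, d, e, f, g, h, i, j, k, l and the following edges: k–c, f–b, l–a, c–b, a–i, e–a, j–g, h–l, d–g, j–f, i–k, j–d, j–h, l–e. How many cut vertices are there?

1

Removing j increases the component count from 1 to 2, so j is a cut vertex.
By contrast removing k leaves 1 component; it is not a cut vertex. No other vertex is a cut vertex either.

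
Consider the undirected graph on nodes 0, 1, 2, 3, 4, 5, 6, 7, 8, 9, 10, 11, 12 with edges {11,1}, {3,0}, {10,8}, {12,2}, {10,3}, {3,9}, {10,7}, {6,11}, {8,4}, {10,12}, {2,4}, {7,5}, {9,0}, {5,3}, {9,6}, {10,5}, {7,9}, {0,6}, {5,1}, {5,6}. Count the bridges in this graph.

The edges on the cycle 10-12-2-4-8-10 are not bridges since each lies on that cycle.
Every edge lies on some cycle, so there are no bridges.

0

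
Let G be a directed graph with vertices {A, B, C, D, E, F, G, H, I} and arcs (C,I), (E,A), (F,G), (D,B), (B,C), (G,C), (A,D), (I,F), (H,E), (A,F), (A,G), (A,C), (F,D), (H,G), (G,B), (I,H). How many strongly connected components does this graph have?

1

{A, B, C, D, E, F, G, H, I} are all mutually reachable — one SCC of size 9.
That gives 1 strongly connected component.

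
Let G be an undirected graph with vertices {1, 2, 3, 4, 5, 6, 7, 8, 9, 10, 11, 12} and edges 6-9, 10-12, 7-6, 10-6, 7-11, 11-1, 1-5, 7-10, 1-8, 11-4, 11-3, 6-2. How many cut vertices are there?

5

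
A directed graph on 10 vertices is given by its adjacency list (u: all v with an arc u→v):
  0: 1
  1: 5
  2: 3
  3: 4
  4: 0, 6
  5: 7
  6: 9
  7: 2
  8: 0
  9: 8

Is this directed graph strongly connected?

From 8 we can reach every vertex (0, 1, 2, 3, 4, 5, 6, 7, 8, 9), and every vertex can reach 8 (0, 1, 2, 3, 4, 5, 6, 7, 8, 9). So the whole graph is one strongly connected component.

Yes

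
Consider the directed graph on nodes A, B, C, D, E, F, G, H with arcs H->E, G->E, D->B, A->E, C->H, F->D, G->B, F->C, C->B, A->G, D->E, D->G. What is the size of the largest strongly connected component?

{A} is an SCC by itself.
{F} is an SCC by itself.
{C} is an SCC by itself.
{D} is an SCC by itself.
{H} is an SCC by itself.
(and 3 more singleton SCCs)
The largest has 1 vertex.

1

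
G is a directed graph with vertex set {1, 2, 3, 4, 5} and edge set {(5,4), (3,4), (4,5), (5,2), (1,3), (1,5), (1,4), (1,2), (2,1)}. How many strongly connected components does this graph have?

1

{1, 2, 3, 4, 5} are all mutually reachable — one SCC of size 5.
That gives 1 strongly connected component.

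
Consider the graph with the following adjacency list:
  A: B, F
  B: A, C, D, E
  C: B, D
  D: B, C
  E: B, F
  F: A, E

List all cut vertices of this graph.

B

Removing B increases the component count from 1 to 2, so B is a cut vertex.
By contrast removing D leaves 1 component; it is not a cut vertex. No other vertex is a cut vertex either.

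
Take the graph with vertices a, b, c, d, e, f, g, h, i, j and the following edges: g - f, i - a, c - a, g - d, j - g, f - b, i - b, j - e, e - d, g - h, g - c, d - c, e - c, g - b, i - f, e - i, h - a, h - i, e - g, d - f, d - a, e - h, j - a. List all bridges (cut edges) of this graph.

none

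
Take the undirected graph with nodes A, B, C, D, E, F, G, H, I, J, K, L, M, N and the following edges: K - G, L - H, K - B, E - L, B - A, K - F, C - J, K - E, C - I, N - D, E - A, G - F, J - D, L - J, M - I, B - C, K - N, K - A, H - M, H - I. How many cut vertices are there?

Removing K increases the component count from 1 to 2, so K is a cut vertex.
By contrast removing H leaves 1 component; it is not a cut vertex. No other vertex is a cut vertex either.

1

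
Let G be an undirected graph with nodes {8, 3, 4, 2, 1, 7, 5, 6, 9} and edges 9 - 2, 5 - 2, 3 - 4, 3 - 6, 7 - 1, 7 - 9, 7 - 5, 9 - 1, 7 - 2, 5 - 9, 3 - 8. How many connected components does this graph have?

Starting from 3 we can reach 3, 4, 6, 8. That is one component of size 4.
Starting from 1 we can reach 1, 2, 5, 7, 9. That is one component of size 5.
Total: 2 components.

2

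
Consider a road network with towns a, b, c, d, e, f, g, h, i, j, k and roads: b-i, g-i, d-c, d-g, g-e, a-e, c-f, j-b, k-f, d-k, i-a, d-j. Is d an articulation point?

Yes

Deleting d raises the number of components from 2 to 3, so d is a cut vertex.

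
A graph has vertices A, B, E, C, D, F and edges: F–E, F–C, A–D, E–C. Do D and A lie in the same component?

From D we can reach A, D, which includes A.

Yes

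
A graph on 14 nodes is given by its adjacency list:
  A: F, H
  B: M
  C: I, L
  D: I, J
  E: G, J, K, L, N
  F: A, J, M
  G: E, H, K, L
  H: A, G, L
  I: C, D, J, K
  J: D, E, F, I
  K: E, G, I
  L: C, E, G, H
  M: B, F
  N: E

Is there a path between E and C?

Yes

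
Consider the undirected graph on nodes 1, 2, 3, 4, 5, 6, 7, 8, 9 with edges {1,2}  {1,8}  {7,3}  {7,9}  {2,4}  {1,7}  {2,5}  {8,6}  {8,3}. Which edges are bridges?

The edges on the cycle 1-7-3-8-1 are not bridges since each lies on that cycle.
But removing 6–8 disconnects 6 from 8; removing 4–2 disconnects 4 from 2; removing 7–9 disconnects 7 from 9; removing 5–2 disconnects 5 from 2 — these are bridges.
In total 5 edges are bridges.

1-2, 2-4, 2-5, 6-8, 7-9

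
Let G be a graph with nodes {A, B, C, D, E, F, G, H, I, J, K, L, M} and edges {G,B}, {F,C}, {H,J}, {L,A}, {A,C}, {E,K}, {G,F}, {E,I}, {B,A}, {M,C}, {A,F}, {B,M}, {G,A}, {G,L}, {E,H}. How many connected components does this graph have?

D is isolated — a component by itself.
Starting from E we can reach E, H, I, J, K. That is one component of size 5.
Starting from A we can reach A, B, C, F, G, L, M. That is one component of size 7.
Total: 3 components.

3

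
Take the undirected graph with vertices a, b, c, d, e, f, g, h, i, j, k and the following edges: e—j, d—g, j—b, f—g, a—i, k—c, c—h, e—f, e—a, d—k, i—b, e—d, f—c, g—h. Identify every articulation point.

e

Removing e increases the component count from 1 to 2, so e is a cut vertex.
By contrast removing g leaves 1 component; it is not a cut vertex. No other vertex is a cut vertex either.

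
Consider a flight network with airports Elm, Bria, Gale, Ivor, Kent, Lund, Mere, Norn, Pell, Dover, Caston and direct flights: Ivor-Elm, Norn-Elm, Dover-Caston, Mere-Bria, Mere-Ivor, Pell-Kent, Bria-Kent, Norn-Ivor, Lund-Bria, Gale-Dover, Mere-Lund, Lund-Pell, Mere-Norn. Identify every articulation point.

Mere, Dover

Removing Mere increases the component count from 2 to 3, so Mere is a cut vertex.
Removing Dover increases the component count from 2 to 3, so Dover is a cut vertex.
By contrast removing Bria leaves 2 components; it is not a cut vertex. No other vertex is a cut vertex either.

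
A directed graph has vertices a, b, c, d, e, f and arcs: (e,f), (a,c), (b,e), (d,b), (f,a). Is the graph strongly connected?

There is no directed path from c to d, so the graph is not strongly connected.

No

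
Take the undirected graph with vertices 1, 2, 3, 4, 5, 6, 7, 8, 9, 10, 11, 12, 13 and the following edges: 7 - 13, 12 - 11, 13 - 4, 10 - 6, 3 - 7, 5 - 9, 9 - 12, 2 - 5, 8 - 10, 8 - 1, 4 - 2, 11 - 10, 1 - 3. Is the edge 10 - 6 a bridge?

Removing 10 - 6 leaves no path between 10 and 6: the component count goes from 1 to 2. So it is a bridge.

Yes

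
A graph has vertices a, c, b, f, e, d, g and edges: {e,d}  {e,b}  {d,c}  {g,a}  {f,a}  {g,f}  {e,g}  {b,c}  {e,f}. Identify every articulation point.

Removing e increases the component count from 1 to 2, so e is a cut vertex.
By contrast removing f leaves 1 component; it is not a cut vertex. No other vertex is a cut vertex either.

e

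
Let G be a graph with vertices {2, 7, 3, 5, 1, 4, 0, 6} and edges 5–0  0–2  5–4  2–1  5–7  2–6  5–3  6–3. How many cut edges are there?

The edges on the cycle 5-0-2-6-3-5 are not bridges since each lies on that cycle.
But removing 5–4 disconnects 5 from 4; removing 2–1 disconnects 2 from 1; removing 5–7 disconnects 5 from 7 — these are bridges.
That makes 3 bridges.

3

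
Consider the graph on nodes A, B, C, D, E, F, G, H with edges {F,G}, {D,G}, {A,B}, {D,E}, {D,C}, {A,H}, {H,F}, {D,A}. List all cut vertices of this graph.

Removing A increases the component count from 1 to 2, so A is a cut vertex.
Removing D increases the component count from 1 to 3, so D is a cut vertex.
By contrast removing C leaves 1 component; it is not a cut vertex. No other vertex is a cut vertex either.

A, D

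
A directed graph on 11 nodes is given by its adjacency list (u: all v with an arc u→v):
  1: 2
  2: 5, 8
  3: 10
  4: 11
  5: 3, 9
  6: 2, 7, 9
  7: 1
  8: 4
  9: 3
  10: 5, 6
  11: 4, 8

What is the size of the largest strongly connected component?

8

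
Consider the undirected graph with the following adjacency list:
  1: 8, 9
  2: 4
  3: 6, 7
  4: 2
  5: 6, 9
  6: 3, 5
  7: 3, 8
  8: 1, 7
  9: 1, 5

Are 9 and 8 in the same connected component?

Yes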